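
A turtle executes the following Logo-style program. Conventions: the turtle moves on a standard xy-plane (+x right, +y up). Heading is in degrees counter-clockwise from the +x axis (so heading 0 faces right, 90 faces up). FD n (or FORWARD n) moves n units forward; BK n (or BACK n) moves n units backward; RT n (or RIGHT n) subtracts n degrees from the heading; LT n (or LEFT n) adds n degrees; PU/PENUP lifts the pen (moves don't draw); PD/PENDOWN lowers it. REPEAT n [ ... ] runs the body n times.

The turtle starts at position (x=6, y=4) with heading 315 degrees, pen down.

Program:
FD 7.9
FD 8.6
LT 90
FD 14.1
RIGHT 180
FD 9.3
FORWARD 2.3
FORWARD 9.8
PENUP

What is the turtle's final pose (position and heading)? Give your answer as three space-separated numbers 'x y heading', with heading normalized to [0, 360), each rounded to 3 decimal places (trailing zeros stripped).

Answer: 12.505 -12.829 225

Derivation:
Executing turtle program step by step:
Start: pos=(6,4), heading=315, pen down
FD 7.9: (6,4) -> (11.586,-1.586) [heading=315, draw]
FD 8.6: (11.586,-1.586) -> (17.667,-7.667) [heading=315, draw]
LT 90: heading 315 -> 45
FD 14.1: (17.667,-7.667) -> (27.637,2.303) [heading=45, draw]
RT 180: heading 45 -> 225
FD 9.3: (27.637,2.303) -> (21.061,-4.273) [heading=225, draw]
FD 2.3: (21.061,-4.273) -> (19.435,-5.899) [heading=225, draw]
FD 9.8: (19.435,-5.899) -> (12.505,-12.829) [heading=225, draw]
PU: pen up
Final: pos=(12.505,-12.829), heading=225, 6 segment(s) drawn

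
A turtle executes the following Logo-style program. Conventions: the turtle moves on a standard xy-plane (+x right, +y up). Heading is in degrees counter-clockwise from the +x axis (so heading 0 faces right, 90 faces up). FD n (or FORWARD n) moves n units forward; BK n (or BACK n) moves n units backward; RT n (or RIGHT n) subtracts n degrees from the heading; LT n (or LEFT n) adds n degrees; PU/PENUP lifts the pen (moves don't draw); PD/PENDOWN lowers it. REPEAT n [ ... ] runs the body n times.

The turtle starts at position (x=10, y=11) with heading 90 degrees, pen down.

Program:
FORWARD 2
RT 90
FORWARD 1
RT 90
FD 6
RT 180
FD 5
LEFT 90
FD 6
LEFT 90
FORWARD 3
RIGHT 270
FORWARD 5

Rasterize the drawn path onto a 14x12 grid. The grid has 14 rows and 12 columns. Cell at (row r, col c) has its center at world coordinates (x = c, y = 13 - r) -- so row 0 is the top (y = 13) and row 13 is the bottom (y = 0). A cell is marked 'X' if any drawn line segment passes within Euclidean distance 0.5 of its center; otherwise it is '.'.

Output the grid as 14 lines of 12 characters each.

Segment 0: (10,11) -> (10,13)
Segment 1: (10,13) -> (11,13)
Segment 2: (11,13) -> (11,7)
Segment 3: (11,7) -> (11,12)
Segment 4: (11,12) -> (5,12)
Segment 5: (5,12) -> (5,9)
Segment 6: (5,9) -> (10,9)

Answer: ..........XX
.....XXXXXXX
.....X....XX
.....X.....X
.....XXXXXXX
...........X
...........X
............
............
............
............
............
............
............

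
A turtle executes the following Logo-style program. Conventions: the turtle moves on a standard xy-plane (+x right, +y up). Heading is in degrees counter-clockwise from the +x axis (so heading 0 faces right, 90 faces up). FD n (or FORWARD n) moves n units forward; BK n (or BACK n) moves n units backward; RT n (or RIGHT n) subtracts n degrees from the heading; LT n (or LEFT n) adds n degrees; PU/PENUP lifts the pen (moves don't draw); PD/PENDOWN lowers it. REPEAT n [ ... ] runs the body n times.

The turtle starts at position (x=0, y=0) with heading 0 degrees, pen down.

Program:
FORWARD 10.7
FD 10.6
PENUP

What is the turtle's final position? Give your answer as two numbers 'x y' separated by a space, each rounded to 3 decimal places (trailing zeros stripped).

Executing turtle program step by step:
Start: pos=(0,0), heading=0, pen down
FD 10.7: (0,0) -> (10.7,0) [heading=0, draw]
FD 10.6: (10.7,0) -> (21.3,0) [heading=0, draw]
PU: pen up
Final: pos=(21.3,0), heading=0, 2 segment(s) drawn

Answer: 21.3 0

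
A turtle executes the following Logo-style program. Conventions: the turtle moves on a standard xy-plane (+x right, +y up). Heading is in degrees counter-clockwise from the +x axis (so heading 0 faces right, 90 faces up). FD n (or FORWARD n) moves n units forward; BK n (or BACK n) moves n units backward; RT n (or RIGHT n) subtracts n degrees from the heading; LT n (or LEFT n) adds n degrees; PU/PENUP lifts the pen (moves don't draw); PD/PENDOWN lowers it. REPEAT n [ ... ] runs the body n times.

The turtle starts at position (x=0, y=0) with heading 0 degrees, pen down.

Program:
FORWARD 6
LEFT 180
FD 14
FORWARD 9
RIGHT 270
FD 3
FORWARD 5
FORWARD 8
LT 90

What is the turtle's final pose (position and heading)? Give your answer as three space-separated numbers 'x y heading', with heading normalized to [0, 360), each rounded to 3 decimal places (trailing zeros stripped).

Executing turtle program step by step:
Start: pos=(0,0), heading=0, pen down
FD 6: (0,0) -> (6,0) [heading=0, draw]
LT 180: heading 0 -> 180
FD 14: (6,0) -> (-8,0) [heading=180, draw]
FD 9: (-8,0) -> (-17,0) [heading=180, draw]
RT 270: heading 180 -> 270
FD 3: (-17,0) -> (-17,-3) [heading=270, draw]
FD 5: (-17,-3) -> (-17,-8) [heading=270, draw]
FD 8: (-17,-8) -> (-17,-16) [heading=270, draw]
LT 90: heading 270 -> 0
Final: pos=(-17,-16), heading=0, 6 segment(s) drawn

Answer: -17 -16 0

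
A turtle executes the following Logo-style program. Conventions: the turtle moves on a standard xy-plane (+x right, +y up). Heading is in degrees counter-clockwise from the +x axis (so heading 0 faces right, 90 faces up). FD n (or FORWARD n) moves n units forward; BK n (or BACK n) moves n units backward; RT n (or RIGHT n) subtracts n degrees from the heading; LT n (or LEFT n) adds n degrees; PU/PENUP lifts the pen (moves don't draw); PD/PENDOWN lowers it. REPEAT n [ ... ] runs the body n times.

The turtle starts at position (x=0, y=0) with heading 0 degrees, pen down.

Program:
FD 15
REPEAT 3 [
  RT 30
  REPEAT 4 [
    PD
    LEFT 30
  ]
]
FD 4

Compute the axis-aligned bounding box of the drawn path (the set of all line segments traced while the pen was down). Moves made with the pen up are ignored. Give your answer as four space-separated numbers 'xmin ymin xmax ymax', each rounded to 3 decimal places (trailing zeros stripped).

Executing turtle program step by step:
Start: pos=(0,0), heading=0, pen down
FD 15: (0,0) -> (15,0) [heading=0, draw]
REPEAT 3 [
  -- iteration 1/3 --
  RT 30: heading 0 -> 330
  REPEAT 4 [
    -- iteration 1/4 --
    PD: pen down
    LT 30: heading 330 -> 0
    -- iteration 2/4 --
    PD: pen down
    LT 30: heading 0 -> 30
    -- iteration 3/4 --
    PD: pen down
    LT 30: heading 30 -> 60
    -- iteration 4/4 --
    PD: pen down
    LT 30: heading 60 -> 90
  ]
  -- iteration 2/3 --
  RT 30: heading 90 -> 60
  REPEAT 4 [
    -- iteration 1/4 --
    PD: pen down
    LT 30: heading 60 -> 90
    -- iteration 2/4 --
    PD: pen down
    LT 30: heading 90 -> 120
    -- iteration 3/4 --
    PD: pen down
    LT 30: heading 120 -> 150
    -- iteration 4/4 --
    PD: pen down
    LT 30: heading 150 -> 180
  ]
  -- iteration 3/3 --
  RT 30: heading 180 -> 150
  REPEAT 4 [
    -- iteration 1/4 --
    PD: pen down
    LT 30: heading 150 -> 180
    -- iteration 2/4 --
    PD: pen down
    LT 30: heading 180 -> 210
    -- iteration 3/4 --
    PD: pen down
    LT 30: heading 210 -> 240
    -- iteration 4/4 --
    PD: pen down
    LT 30: heading 240 -> 270
  ]
]
FD 4: (15,0) -> (15,-4) [heading=270, draw]
Final: pos=(15,-4), heading=270, 2 segment(s) drawn

Segment endpoints: x in {0, 15}, y in {-4, 0}
xmin=0, ymin=-4, xmax=15, ymax=0

Answer: 0 -4 15 0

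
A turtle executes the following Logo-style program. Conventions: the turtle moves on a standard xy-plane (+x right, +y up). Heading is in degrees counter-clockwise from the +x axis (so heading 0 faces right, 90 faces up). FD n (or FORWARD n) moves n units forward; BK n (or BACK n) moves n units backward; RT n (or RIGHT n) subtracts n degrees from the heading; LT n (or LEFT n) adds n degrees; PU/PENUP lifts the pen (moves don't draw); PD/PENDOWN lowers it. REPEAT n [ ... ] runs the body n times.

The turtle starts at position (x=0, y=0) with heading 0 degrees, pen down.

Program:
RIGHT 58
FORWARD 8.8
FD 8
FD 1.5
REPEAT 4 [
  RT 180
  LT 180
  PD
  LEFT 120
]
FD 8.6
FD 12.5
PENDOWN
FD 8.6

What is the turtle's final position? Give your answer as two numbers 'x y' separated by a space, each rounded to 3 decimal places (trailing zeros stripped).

Answer: 23.641 10.704

Derivation:
Executing turtle program step by step:
Start: pos=(0,0), heading=0, pen down
RT 58: heading 0 -> 302
FD 8.8: (0,0) -> (4.663,-7.463) [heading=302, draw]
FD 8: (4.663,-7.463) -> (8.903,-14.247) [heading=302, draw]
FD 1.5: (8.903,-14.247) -> (9.698,-15.519) [heading=302, draw]
REPEAT 4 [
  -- iteration 1/4 --
  RT 180: heading 302 -> 122
  LT 180: heading 122 -> 302
  PD: pen down
  LT 120: heading 302 -> 62
  -- iteration 2/4 --
  RT 180: heading 62 -> 242
  LT 180: heading 242 -> 62
  PD: pen down
  LT 120: heading 62 -> 182
  -- iteration 3/4 --
  RT 180: heading 182 -> 2
  LT 180: heading 2 -> 182
  PD: pen down
  LT 120: heading 182 -> 302
  -- iteration 4/4 --
  RT 180: heading 302 -> 122
  LT 180: heading 122 -> 302
  PD: pen down
  LT 120: heading 302 -> 62
]
FD 8.6: (9.698,-15.519) -> (13.735,-7.926) [heading=62, draw]
FD 12.5: (13.735,-7.926) -> (19.603,3.111) [heading=62, draw]
PD: pen down
FD 8.6: (19.603,3.111) -> (23.641,10.704) [heading=62, draw]
Final: pos=(23.641,10.704), heading=62, 6 segment(s) drawn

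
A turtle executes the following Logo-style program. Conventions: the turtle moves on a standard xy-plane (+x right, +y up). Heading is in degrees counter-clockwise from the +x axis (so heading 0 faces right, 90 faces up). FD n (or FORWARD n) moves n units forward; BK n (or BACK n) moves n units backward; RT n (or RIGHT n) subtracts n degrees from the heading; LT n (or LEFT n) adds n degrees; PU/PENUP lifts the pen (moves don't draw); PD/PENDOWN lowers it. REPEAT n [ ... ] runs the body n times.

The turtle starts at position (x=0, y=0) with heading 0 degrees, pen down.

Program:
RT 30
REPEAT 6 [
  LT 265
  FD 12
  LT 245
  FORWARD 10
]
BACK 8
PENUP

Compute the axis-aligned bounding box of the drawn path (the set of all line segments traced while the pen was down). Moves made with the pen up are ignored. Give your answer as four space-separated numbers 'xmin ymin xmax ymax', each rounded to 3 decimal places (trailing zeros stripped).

Executing turtle program step by step:
Start: pos=(0,0), heading=0, pen down
RT 30: heading 0 -> 330
REPEAT 6 [
  -- iteration 1/6 --
  LT 265: heading 330 -> 235
  FD 12: (0,0) -> (-6.883,-9.83) [heading=235, draw]
  LT 245: heading 235 -> 120
  FD 10: (-6.883,-9.83) -> (-11.883,-1.17) [heading=120, draw]
  -- iteration 2/6 --
  LT 265: heading 120 -> 25
  FD 12: (-11.883,-1.17) -> (-1.007,3.902) [heading=25, draw]
  LT 245: heading 25 -> 270
  FD 10: (-1.007,3.902) -> (-1.007,-6.098) [heading=270, draw]
  -- iteration 3/6 --
  LT 265: heading 270 -> 175
  FD 12: (-1.007,-6.098) -> (-12.962,-5.052) [heading=175, draw]
  LT 245: heading 175 -> 60
  FD 10: (-12.962,-5.052) -> (-7.962,3.608) [heading=60, draw]
  -- iteration 4/6 --
  LT 265: heading 60 -> 325
  FD 12: (-7.962,3.608) -> (1.868,-3.275) [heading=325, draw]
  LT 245: heading 325 -> 210
  FD 10: (1.868,-3.275) -> (-6.792,-8.275) [heading=210, draw]
  -- iteration 5/6 --
  LT 265: heading 210 -> 115
  FD 12: (-6.792,-8.275) -> (-11.863,2.601) [heading=115, draw]
  LT 245: heading 115 -> 0
  FD 10: (-11.863,2.601) -> (-1.863,2.601) [heading=0, draw]
  -- iteration 6/6 --
  LT 265: heading 0 -> 265
  FD 12: (-1.863,2.601) -> (-2.909,-9.354) [heading=265, draw]
  LT 245: heading 265 -> 150
  FD 10: (-2.909,-9.354) -> (-11.57,-4.354) [heading=150, draw]
]
BK 8: (-11.57,-4.354) -> (-4.641,-8.354) [heading=150, draw]
PU: pen up
Final: pos=(-4.641,-8.354), heading=150, 13 segment(s) drawn

Segment endpoints: x in {-12.962, -11.883, -11.863, -11.57, -7.962, -6.883, -6.792, -4.641, -2.909, -1.863, -1.007, -1.007, 0, 1.868}, y in {-9.83, -9.354, -8.354, -8.275, -6.098, -5.052, -4.354, -3.275, -1.17, 0, 2.601, 2.601, 3.608, 3.902}
xmin=-12.962, ymin=-9.83, xmax=1.868, ymax=3.902

Answer: -12.962 -9.83 1.868 3.902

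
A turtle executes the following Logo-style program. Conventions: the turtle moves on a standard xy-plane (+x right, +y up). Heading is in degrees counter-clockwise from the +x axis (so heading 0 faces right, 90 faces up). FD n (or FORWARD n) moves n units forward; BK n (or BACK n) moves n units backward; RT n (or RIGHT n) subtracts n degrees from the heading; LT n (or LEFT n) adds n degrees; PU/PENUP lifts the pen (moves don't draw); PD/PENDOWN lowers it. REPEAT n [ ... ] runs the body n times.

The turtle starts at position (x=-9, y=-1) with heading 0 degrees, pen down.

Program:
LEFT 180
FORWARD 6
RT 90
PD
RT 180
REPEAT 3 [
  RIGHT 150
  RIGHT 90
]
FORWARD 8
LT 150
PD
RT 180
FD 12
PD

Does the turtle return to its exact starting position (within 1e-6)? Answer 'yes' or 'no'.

Executing turtle program step by step:
Start: pos=(-9,-1), heading=0, pen down
LT 180: heading 0 -> 180
FD 6: (-9,-1) -> (-15,-1) [heading=180, draw]
RT 90: heading 180 -> 90
PD: pen down
RT 180: heading 90 -> 270
REPEAT 3 [
  -- iteration 1/3 --
  RT 150: heading 270 -> 120
  RT 90: heading 120 -> 30
  -- iteration 2/3 --
  RT 150: heading 30 -> 240
  RT 90: heading 240 -> 150
  -- iteration 3/3 --
  RT 150: heading 150 -> 0
  RT 90: heading 0 -> 270
]
FD 8: (-15,-1) -> (-15,-9) [heading=270, draw]
LT 150: heading 270 -> 60
PD: pen down
RT 180: heading 60 -> 240
FD 12: (-15,-9) -> (-21,-19.392) [heading=240, draw]
PD: pen down
Final: pos=(-21,-19.392), heading=240, 3 segment(s) drawn

Start position: (-9, -1)
Final position: (-21, -19.392)
Distance = 21.961; >= 1e-6 -> NOT closed

Answer: no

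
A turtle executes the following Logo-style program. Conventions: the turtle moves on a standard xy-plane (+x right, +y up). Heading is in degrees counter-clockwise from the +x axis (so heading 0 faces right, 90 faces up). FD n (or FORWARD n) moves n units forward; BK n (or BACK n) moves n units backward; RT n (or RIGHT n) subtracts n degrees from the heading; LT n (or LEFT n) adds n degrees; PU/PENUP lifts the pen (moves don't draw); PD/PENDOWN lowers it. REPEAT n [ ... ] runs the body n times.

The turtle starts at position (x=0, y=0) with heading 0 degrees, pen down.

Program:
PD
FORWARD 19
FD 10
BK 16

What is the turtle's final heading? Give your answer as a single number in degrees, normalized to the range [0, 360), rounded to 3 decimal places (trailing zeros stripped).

Executing turtle program step by step:
Start: pos=(0,0), heading=0, pen down
PD: pen down
FD 19: (0,0) -> (19,0) [heading=0, draw]
FD 10: (19,0) -> (29,0) [heading=0, draw]
BK 16: (29,0) -> (13,0) [heading=0, draw]
Final: pos=(13,0), heading=0, 3 segment(s) drawn

Answer: 0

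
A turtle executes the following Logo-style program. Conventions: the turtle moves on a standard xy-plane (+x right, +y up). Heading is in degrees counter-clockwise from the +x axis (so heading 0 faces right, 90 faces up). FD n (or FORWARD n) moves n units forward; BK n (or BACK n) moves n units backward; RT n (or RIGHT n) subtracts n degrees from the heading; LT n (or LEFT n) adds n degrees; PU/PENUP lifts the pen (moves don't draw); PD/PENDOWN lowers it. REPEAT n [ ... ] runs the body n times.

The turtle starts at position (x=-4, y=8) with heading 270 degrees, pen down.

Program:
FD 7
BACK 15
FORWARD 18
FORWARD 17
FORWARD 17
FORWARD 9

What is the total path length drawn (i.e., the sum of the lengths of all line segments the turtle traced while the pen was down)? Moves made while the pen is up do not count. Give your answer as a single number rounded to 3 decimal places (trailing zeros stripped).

Answer: 83

Derivation:
Executing turtle program step by step:
Start: pos=(-4,8), heading=270, pen down
FD 7: (-4,8) -> (-4,1) [heading=270, draw]
BK 15: (-4,1) -> (-4,16) [heading=270, draw]
FD 18: (-4,16) -> (-4,-2) [heading=270, draw]
FD 17: (-4,-2) -> (-4,-19) [heading=270, draw]
FD 17: (-4,-19) -> (-4,-36) [heading=270, draw]
FD 9: (-4,-36) -> (-4,-45) [heading=270, draw]
Final: pos=(-4,-45), heading=270, 6 segment(s) drawn

Segment lengths:
  seg 1: (-4,8) -> (-4,1), length = 7
  seg 2: (-4,1) -> (-4,16), length = 15
  seg 3: (-4,16) -> (-4,-2), length = 18
  seg 4: (-4,-2) -> (-4,-19), length = 17
  seg 5: (-4,-19) -> (-4,-36), length = 17
  seg 6: (-4,-36) -> (-4,-45), length = 9
Total = 83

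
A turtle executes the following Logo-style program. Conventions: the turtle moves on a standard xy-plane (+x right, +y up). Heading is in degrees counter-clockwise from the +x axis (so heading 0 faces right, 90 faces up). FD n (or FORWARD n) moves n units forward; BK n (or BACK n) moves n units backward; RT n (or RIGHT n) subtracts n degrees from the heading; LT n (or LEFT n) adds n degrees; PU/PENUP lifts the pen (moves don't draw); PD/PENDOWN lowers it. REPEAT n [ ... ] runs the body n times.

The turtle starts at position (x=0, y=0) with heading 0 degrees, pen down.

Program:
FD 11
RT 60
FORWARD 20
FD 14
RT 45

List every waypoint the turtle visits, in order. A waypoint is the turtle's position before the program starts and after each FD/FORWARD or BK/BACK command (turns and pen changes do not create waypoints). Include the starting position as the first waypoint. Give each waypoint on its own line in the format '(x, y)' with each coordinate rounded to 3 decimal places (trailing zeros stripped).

Executing turtle program step by step:
Start: pos=(0,0), heading=0, pen down
FD 11: (0,0) -> (11,0) [heading=0, draw]
RT 60: heading 0 -> 300
FD 20: (11,0) -> (21,-17.321) [heading=300, draw]
FD 14: (21,-17.321) -> (28,-29.445) [heading=300, draw]
RT 45: heading 300 -> 255
Final: pos=(28,-29.445), heading=255, 3 segment(s) drawn
Waypoints (4 total):
(0, 0)
(11, 0)
(21, -17.321)
(28, -29.445)

Answer: (0, 0)
(11, 0)
(21, -17.321)
(28, -29.445)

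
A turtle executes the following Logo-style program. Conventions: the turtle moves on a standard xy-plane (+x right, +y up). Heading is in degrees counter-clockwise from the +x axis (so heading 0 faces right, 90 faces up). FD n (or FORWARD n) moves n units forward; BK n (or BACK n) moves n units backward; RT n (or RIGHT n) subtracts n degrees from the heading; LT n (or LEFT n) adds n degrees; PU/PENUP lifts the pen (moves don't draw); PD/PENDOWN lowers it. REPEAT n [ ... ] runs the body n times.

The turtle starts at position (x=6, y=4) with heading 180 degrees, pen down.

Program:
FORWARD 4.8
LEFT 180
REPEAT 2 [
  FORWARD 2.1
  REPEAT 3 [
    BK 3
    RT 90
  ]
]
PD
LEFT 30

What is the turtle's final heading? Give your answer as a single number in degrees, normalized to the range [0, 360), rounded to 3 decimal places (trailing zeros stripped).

Executing turtle program step by step:
Start: pos=(6,4), heading=180, pen down
FD 4.8: (6,4) -> (1.2,4) [heading=180, draw]
LT 180: heading 180 -> 0
REPEAT 2 [
  -- iteration 1/2 --
  FD 2.1: (1.2,4) -> (3.3,4) [heading=0, draw]
  REPEAT 3 [
    -- iteration 1/3 --
    BK 3: (3.3,4) -> (0.3,4) [heading=0, draw]
    RT 90: heading 0 -> 270
    -- iteration 2/3 --
    BK 3: (0.3,4) -> (0.3,7) [heading=270, draw]
    RT 90: heading 270 -> 180
    -- iteration 3/3 --
    BK 3: (0.3,7) -> (3.3,7) [heading=180, draw]
    RT 90: heading 180 -> 90
  ]
  -- iteration 2/2 --
  FD 2.1: (3.3,7) -> (3.3,9.1) [heading=90, draw]
  REPEAT 3 [
    -- iteration 1/3 --
    BK 3: (3.3,9.1) -> (3.3,6.1) [heading=90, draw]
    RT 90: heading 90 -> 0
    -- iteration 2/3 --
    BK 3: (3.3,6.1) -> (0.3,6.1) [heading=0, draw]
    RT 90: heading 0 -> 270
    -- iteration 3/3 --
    BK 3: (0.3,6.1) -> (0.3,9.1) [heading=270, draw]
    RT 90: heading 270 -> 180
  ]
]
PD: pen down
LT 30: heading 180 -> 210
Final: pos=(0.3,9.1), heading=210, 9 segment(s) drawn

Answer: 210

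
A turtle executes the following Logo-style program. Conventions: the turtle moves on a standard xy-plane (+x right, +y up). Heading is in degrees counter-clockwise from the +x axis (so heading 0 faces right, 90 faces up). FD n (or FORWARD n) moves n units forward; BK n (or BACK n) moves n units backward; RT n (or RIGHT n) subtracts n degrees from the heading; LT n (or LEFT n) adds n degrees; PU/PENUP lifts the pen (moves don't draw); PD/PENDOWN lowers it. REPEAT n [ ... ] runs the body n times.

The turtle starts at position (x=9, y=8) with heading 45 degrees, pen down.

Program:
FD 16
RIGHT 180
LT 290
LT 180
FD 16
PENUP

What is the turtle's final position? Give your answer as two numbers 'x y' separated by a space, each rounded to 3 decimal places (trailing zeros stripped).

Answer: 34.815 12.552

Derivation:
Executing turtle program step by step:
Start: pos=(9,8), heading=45, pen down
FD 16: (9,8) -> (20.314,19.314) [heading=45, draw]
RT 180: heading 45 -> 225
LT 290: heading 225 -> 155
LT 180: heading 155 -> 335
FD 16: (20.314,19.314) -> (34.815,12.552) [heading=335, draw]
PU: pen up
Final: pos=(34.815,12.552), heading=335, 2 segment(s) drawn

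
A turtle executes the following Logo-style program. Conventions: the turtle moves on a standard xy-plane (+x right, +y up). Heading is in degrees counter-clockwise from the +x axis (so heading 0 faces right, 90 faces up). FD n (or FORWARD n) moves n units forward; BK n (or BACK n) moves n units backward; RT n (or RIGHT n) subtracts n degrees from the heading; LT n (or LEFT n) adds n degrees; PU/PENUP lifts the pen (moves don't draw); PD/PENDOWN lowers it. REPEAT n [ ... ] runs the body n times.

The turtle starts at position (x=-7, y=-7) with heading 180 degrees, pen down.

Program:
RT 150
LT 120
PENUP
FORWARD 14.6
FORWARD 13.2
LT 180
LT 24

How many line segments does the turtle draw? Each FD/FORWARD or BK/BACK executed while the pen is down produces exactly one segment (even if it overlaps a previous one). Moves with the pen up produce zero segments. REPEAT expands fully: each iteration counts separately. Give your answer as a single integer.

Answer: 0

Derivation:
Executing turtle program step by step:
Start: pos=(-7,-7), heading=180, pen down
RT 150: heading 180 -> 30
LT 120: heading 30 -> 150
PU: pen up
FD 14.6: (-7,-7) -> (-19.644,0.3) [heading=150, move]
FD 13.2: (-19.644,0.3) -> (-31.076,6.9) [heading=150, move]
LT 180: heading 150 -> 330
LT 24: heading 330 -> 354
Final: pos=(-31.076,6.9), heading=354, 0 segment(s) drawn
Segments drawn: 0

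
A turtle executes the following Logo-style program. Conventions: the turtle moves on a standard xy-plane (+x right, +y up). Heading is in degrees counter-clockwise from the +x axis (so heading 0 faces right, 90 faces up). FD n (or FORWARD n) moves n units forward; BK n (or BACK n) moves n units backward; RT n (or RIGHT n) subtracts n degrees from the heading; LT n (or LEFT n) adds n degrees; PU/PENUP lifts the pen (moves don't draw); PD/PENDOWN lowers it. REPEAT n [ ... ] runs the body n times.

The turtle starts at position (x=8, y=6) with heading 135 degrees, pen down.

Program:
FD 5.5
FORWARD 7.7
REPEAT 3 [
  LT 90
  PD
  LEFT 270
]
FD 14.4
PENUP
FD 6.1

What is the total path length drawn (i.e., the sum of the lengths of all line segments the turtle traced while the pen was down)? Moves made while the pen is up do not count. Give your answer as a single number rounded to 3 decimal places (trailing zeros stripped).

Answer: 27.6

Derivation:
Executing turtle program step by step:
Start: pos=(8,6), heading=135, pen down
FD 5.5: (8,6) -> (4.111,9.889) [heading=135, draw]
FD 7.7: (4.111,9.889) -> (-1.334,15.334) [heading=135, draw]
REPEAT 3 [
  -- iteration 1/3 --
  LT 90: heading 135 -> 225
  PD: pen down
  LT 270: heading 225 -> 135
  -- iteration 2/3 --
  LT 90: heading 135 -> 225
  PD: pen down
  LT 270: heading 225 -> 135
  -- iteration 3/3 --
  LT 90: heading 135 -> 225
  PD: pen down
  LT 270: heading 225 -> 135
]
FD 14.4: (-1.334,15.334) -> (-11.516,25.516) [heading=135, draw]
PU: pen up
FD 6.1: (-11.516,25.516) -> (-15.829,29.829) [heading=135, move]
Final: pos=(-15.829,29.829), heading=135, 3 segment(s) drawn

Segment lengths:
  seg 1: (8,6) -> (4.111,9.889), length = 5.5
  seg 2: (4.111,9.889) -> (-1.334,15.334), length = 7.7
  seg 3: (-1.334,15.334) -> (-11.516,25.516), length = 14.4
Total = 27.6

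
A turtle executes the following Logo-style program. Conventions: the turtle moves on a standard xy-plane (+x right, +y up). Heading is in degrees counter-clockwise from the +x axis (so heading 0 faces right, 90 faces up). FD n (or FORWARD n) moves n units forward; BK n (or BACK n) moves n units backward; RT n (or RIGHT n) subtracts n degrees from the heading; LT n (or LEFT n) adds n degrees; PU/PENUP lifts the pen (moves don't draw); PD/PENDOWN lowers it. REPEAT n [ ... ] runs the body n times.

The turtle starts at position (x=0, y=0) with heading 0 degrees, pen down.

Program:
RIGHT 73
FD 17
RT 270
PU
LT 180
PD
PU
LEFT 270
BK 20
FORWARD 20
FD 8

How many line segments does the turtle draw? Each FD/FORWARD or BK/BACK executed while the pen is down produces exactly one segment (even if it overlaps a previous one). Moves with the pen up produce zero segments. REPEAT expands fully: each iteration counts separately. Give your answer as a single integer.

Executing turtle program step by step:
Start: pos=(0,0), heading=0, pen down
RT 73: heading 0 -> 287
FD 17: (0,0) -> (4.97,-16.257) [heading=287, draw]
RT 270: heading 287 -> 17
PU: pen up
LT 180: heading 17 -> 197
PD: pen down
PU: pen up
LT 270: heading 197 -> 107
BK 20: (4.97,-16.257) -> (10.818,-35.383) [heading=107, move]
FD 20: (10.818,-35.383) -> (4.97,-16.257) [heading=107, move]
FD 8: (4.97,-16.257) -> (2.631,-8.607) [heading=107, move]
Final: pos=(2.631,-8.607), heading=107, 1 segment(s) drawn
Segments drawn: 1

Answer: 1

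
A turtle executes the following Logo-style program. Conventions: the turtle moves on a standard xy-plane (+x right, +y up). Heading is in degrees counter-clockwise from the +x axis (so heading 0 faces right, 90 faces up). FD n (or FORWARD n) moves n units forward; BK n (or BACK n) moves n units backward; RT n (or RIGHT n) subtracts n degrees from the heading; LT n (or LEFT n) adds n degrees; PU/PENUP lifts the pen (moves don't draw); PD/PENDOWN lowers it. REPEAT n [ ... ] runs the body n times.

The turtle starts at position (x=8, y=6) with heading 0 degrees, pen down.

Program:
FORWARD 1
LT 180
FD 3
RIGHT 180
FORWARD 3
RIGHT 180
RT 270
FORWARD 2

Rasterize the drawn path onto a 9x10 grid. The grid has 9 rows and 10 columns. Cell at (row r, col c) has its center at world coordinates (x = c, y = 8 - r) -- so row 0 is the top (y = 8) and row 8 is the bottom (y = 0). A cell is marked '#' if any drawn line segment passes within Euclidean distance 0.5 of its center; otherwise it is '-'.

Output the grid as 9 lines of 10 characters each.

Answer: ----------
----------
------####
---------#
---------#
----------
----------
----------
----------

Derivation:
Segment 0: (8,6) -> (9,6)
Segment 1: (9,6) -> (6,6)
Segment 2: (6,6) -> (9,6)
Segment 3: (9,6) -> (9,4)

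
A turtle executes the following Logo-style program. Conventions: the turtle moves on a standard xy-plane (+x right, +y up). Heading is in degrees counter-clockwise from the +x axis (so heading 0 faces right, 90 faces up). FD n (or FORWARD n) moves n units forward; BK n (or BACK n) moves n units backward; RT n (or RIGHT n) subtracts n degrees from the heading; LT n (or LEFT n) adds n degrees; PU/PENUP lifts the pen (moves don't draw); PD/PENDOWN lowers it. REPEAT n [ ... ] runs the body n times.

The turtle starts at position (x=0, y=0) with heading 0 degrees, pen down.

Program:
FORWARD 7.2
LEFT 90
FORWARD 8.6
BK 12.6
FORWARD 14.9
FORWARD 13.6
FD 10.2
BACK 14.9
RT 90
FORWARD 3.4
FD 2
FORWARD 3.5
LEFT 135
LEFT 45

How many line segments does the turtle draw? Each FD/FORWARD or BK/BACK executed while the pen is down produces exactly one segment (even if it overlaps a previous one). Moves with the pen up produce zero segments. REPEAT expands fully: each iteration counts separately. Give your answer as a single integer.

Executing turtle program step by step:
Start: pos=(0,0), heading=0, pen down
FD 7.2: (0,0) -> (7.2,0) [heading=0, draw]
LT 90: heading 0 -> 90
FD 8.6: (7.2,0) -> (7.2,8.6) [heading=90, draw]
BK 12.6: (7.2,8.6) -> (7.2,-4) [heading=90, draw]
FD 14.9: (7.2,-4) -> (7.2,10.9) [heading=90, draw]
FD 13.6: (7.2,10.9) -> (7.2,24.5) [heading=90, draw]
FD 10.2: (7.2,24.5) -> (7.2,34.7) [heading=90, draw]
BK 14.9: (7.2,34.7) -> (7.2,19.8) [heading=90, draw]
RT 90: heading 90 -> 0
FD 3.4: (7.2,19.8) -> (10.6,19.8) [heading=0, draw]
FD 2: (10.6,19.8) -> (12.6,19.8) [heading=0, draw]
FD 3.5: (12.6,19.8) -> (16.1,19.8) [heading=0, draw]
LT 135: heading 0 -> 135
LT 45: heading 135 -> 180
Final: pos=(16.1,19.8), heading=180, 10 segment(s) drawn
Segments drawn: 10

Answer: 10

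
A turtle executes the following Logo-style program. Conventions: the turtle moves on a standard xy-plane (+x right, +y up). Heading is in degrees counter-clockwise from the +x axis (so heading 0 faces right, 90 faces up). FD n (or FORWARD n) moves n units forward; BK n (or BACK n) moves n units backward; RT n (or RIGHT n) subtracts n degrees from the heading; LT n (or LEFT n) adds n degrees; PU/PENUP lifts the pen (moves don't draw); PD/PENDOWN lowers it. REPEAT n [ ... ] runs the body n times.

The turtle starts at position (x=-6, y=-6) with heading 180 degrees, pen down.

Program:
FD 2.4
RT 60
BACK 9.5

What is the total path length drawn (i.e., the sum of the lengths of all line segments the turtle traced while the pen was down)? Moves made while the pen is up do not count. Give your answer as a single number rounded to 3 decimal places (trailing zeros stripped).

Answer: 11.9

Derivation:
Executing turtle program step by step:
Start: pos=(-6,-6), heading=180, pen down
FD 2.4: (-6,-6) -> (-8.4,-6) [heading=180, draw]
RT 60: heading 180 -> 120
BK 9.5: (-8.4,-6) -> (-3.65,-14.227) [heading=120, draw]
Final: pos=(-3.65,-14.227), heading=120, 2 segment(s) drawn

Segment lengths:
  seg 1: (-6,-6) -> (-8.4,-6), length = 2.4
  seg 2: (-8.4,-6) -> (-3.65,-14.227), length = 9.5
Total = 11.9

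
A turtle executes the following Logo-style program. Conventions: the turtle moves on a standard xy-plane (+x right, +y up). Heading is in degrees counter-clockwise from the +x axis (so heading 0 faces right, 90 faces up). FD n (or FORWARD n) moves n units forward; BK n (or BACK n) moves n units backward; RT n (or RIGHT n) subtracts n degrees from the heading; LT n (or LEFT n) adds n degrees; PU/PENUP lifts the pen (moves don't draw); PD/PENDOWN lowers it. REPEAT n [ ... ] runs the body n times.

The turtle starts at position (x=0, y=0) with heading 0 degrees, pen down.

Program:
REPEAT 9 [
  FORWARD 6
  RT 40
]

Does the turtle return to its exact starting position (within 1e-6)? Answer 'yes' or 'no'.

Answer: yes

Derivation:
Executing turtle program step by step:
Start: pos=(0,0), heading=0, pen down
REPEAT 9 [
  -- iteration 1/9 --
  FD 6: (0,0) -> (6,0) [heading=0, draw]
  RT 40: heading 0 -> 320
  -- iteration 2/9 --
  FD 6: (6,0) -> (10.596,-3.857) [heading=320, draw]
  RT 40: heading 320 -> 280
  -- iteration 3/9 --
  FD 6: (10.596,-3.857) -> (11.638,-9.766) [heading=280, draw]
  RT 40: heading 280 -> 240
  -- iteration 4/9 --
  FD 6: (11.638,-9.766) -> (8.638,-14.962) [heading=240, draw]
  RT 40: heading 240 -> 200
  -- iteration 5/9 --
  FD 6: (8.638,-14.962) -> (3,-17.014) [heading=200, draw]
  RT 40: heading 200 -> 160
  -- iteration 6/9 --
  FD 6: (3,-17.014) -> (-2.638,-14.962) [heading=160, draw]
  RT 40: heading 160 -> 120
  -- iteration 7/9 --
  FD 6: (-2.638,-14.962) -> (-5.638,-9.766) [heading=120, draw]
  RT 40: heading 120 -> 80
  -- iteration 8/9 --
  FD 6: (-5.638,-9.766) -> (-4.596,-3.857) [heading=80, draw]
  RT 40: heading 80 -> 40
  -- iteration 9/9 --
  FD 6: (-4.596,-3.857) -> (0,0) [heading=40, draw]
  RT 40: heading 40 -> 0
]
Final: pos=(0,0), heading=0, 9 segment(s) drawn

Start position: (0, 0)
Final position: (0, 0)
Distance = 0; < 1e-6 -> CLOSED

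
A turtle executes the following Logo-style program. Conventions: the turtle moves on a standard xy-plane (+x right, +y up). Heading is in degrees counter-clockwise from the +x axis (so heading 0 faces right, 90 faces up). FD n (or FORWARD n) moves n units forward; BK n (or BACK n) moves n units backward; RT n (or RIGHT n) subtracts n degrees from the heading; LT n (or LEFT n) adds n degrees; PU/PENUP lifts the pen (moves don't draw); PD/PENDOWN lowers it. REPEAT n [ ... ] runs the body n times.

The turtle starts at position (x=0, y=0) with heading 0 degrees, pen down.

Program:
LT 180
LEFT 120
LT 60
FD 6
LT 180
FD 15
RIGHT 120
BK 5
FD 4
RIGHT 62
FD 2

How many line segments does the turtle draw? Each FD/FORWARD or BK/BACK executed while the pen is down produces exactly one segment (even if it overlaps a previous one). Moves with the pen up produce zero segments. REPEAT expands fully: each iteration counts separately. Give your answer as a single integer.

Executing turtle program step by step:
Start: pos=(0,0), heading=0, pen down
LT 180: heading 0 -> 180
LT 120: heading 180 -> 300
LT 60: heading 300 -> 0
FD 6: (0,0) -> (6,0) [heading=0, draw]
LT 180: heading 0 -> 180
FD 15: (6,0) -> (-9,0) [heading=180, draw]
RT 120: heading 180 -> 60
BK 5: (-9,0) -> (-11.5,-4.33) [heading=60, draw]
FD 4: (-11.5,-4.33) -> (-9.5,-0.866) [heading=60, draw]
RT 62: heading 60 -> 358
FD 2: (-9.5,-0.866) -> (-7.501,-0.936) [heading=358, draw]
Final: pos=(-7.501,-0.936), heading=358, 5 segment(s) drawn
Segments drawn: 5

Answer: 5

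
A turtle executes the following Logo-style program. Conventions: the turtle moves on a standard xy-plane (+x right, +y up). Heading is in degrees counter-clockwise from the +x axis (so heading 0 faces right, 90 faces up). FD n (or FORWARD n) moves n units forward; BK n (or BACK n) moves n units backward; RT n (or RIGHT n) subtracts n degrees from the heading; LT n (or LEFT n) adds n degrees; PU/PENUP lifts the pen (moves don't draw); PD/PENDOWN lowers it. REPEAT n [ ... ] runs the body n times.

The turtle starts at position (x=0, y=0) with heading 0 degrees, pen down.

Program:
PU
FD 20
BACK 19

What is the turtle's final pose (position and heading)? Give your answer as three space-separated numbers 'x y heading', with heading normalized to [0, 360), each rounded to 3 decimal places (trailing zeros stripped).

Answer: 1 0 0

Derivation:
Executing turtle program step by step:
Start: pos=(0,0), heading=0, pen down
PU: pen up
FD 20: (0,0) -> (20,0) [heading=0, move]
BK 19: (20,0) -> (1,0) [heading=0, move]
Final: pos=(1,0), heading=0, 0 segment(s) drawn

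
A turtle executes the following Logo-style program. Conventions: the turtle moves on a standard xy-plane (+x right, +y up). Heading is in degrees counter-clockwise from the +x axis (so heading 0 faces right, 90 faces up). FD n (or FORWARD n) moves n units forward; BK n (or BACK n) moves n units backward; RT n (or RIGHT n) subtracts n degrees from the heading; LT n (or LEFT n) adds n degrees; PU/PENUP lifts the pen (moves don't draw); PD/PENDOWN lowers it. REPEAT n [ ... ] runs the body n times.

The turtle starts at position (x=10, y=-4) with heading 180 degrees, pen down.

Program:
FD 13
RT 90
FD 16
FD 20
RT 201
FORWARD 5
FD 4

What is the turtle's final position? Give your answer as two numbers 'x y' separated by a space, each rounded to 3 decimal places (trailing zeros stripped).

Executing turtle program step by step:
Start: pos=(10,-4), heading=180, pen down
FD 13: (10,-4) -> (-3,-4) [heading=180, draw]
RT 90: heading 180 -> 90
FD 16: (-3,-4) -> (-3,12) [heading=90, draw]
FD 20: (-3,12) -> (-3,32) [heading=90, draw]
RT 201: heading 90 -> 249
FD 5: (-3,32) -> (-4.792,27.332) [heading=249, draw]
FD 4: (-4.792,27.332) -> (-6.225,23.598) [heading=249, draw]
Final: pos=(-6.225,23.598), heading=249, 5 segment(s) drawn

Answer: -6.225 23.598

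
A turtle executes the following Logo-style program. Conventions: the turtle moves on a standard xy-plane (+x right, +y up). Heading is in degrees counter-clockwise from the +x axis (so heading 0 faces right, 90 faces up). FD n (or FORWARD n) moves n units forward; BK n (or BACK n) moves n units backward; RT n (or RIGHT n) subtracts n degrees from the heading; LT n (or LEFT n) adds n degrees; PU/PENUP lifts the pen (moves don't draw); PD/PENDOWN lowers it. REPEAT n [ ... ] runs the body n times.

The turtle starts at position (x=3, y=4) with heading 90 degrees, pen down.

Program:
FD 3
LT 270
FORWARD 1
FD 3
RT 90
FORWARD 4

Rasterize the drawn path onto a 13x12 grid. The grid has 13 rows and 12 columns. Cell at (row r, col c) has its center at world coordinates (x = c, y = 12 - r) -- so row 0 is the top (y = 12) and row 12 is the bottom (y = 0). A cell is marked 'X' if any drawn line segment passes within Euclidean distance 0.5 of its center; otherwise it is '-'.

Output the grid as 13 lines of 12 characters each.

Segment 0: (3,4) -> (3,7)
Segment 1: (3,7) -> (4,7)
Segment 2: (4,7) -> (7,7)
Segment 3: (7,7) -> (7,3)

Answer: ------------
------------
------------
------------
------------
---XXXXX----
---X---X----
---X---X----
---X---X----
-------X----
------------
------------
------------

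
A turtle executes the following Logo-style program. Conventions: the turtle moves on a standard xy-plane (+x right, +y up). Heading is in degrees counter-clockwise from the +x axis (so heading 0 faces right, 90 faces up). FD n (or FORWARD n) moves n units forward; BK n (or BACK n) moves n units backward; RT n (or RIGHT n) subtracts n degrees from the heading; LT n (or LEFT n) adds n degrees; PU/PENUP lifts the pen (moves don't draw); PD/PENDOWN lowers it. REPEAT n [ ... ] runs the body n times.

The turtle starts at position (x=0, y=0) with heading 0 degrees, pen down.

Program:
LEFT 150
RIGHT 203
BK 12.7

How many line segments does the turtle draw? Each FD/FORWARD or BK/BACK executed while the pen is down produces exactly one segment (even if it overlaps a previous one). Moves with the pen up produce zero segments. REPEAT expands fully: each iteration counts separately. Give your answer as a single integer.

Answer: 1

Derivation:
Executing turtle program step by step:
Start: pos=(0,0), heading=0, pen down
LT 150: heading 0 -> 150
RT 203: heading 150 -> 307
BK 12.7: (0,0) -> (-7.643,10.143) [heading=307, draw]
Final: pos=(-7.643,10.143), heading=307, 1 segment(s) drawn
Segments drawn: 1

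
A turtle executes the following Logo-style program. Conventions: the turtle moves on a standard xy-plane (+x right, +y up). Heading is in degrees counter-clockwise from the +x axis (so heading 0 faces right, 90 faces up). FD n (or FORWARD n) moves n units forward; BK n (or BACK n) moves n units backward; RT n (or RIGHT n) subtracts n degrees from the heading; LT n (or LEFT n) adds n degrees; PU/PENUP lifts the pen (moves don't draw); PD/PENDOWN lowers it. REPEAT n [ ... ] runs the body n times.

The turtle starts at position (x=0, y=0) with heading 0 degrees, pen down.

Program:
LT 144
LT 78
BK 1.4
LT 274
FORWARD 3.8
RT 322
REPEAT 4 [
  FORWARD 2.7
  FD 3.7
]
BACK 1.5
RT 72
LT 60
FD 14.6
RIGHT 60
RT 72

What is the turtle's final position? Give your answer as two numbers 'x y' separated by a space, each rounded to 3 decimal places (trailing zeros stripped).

Executing turtle program step by step:
Start: pos=(0,0), heading=0, pen down
LT 144: heading 0 -> 144
LT 78: heading 144 -> 222
BK 1.4: (0,0) -> (1.04,0.937) [heading=222, draw]
LT 274: heading 222 -> 136
FD 3.8: (1.04,0.937) -> (-1.693,3.576) [heading=136, draw]
RT 322: heading 136 -> 174
REPEAT 4 [
  -- iteration 1/4 --
  FD 2.7: (-1.693,3.576) -> (-4.378,3.859) [heading=174, draw]
  FD 3.7: (-4.378,3.859) -> (-8.058,4.245) [heading=174, draw]
  -- iteration 2/4 --
  FD 2.7: (-8.058,4.245) -> (-10.743,4.528) [heading=174, draw]
  FD 3.7: (-10.743,4.528) -> (-14.423,4.914) [heading=174, draw]
  -- iteration 3/4 --
  FD 2.7: (-14.423,4.914) -> (-17.108,5.197) [heading=174, draw]
  FD 3.7: (-17.108,5.197) -> (-20.788,5.583) [heading=174, draw]
  -- iteration 4/4 --
  FD 2.7: (-20.788,5.583) -> (-23.473,5.866) [heading=174, draw]
  FD 3.7: (-23.473,5.866) -> (-27.153,6.252) [heading=174, draw]
]
BK 1.5: (-27.153,6.252) -> (-25.661,6.096) [heading=174, draw]
RT 72: heading 174 -> 102
LT 60: heading 102 -> 162
FD 14.6: (-25.661,6.096) -> (-39.546,10.607) [heading=162, draw]
RT 60: heading 162 -> 102
RT 72: heading 102 -> 30
Final: pos=(-39.546,10.607), heading=30, 12 segment(s) drawn

Answer: -39.546 10.607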